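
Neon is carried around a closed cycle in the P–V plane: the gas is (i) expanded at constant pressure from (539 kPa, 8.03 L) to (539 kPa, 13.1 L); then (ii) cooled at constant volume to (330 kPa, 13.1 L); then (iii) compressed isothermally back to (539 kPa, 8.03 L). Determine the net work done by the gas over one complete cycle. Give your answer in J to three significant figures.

W_net ≈ 617 J

Leg (i): W = PΔV = (539)(13.1 − 8.03) = 2733 J.
Leg (ii): W = 0.
Leg (iii): W = PᵢVᵢ ln(V_f/Vᵢ) = (4323) ln(8.03/13.1) = -2116 J.
W_net = 2733 − 2116 = 616.9 J.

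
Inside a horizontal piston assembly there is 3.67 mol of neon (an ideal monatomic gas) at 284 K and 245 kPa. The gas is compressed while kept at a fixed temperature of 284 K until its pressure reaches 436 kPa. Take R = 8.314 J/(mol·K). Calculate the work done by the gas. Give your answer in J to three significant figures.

Isothermal process: W = nRT ln(V₂/V₁) = nRT ln(P₁/P₂).
W = (3.67)(8.314)(284) × ln(245/436)
  = 8666 × ln(0.5619) = 8666 × -0.5764
W_by_gas = -4995 J.

W ≈ -4990 J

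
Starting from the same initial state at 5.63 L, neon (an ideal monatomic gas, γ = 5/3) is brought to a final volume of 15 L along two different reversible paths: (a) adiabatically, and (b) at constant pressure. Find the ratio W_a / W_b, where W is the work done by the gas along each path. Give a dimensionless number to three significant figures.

Path (a) adiabatic: W = P₁V₁(1 − (V₁/V₂)^(γ−1))/(γ−1) → W_a/(P₁V₁) = 0.7195.
Path (b) isobaric: W = P₁(V₂ − V₁) → W_b/(P₁V₁) = 1.664.
W_a / W_b = 0.7195 / 1.664 = 0.4323.

W_a / W_b ≈ 0.432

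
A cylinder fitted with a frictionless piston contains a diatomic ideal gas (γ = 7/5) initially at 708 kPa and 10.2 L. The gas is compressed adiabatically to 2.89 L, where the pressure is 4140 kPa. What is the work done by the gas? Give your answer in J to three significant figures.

W ≈ -11900 J

Adiabatic: W = (P₁V₁ − P₂V₂)/(γ − 1) with γ = 7/5.
P₁V₁ = 7222 J, P₂V₂ = 11965 J.
W = (7222 − 11965) / 0.4 = -11858 J.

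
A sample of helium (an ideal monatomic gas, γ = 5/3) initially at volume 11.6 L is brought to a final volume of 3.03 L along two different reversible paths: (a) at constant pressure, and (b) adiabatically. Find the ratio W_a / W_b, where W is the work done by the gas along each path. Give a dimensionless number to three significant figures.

W_a / W_b ≈ 0.340

Path (a) isobaric: W = P₁(V₂ − V₁) → W_a/(P₁V₁) = -0.7388.
Path (b) adiabatic: W = P₁V₁(1 − (V₁/V₂)^(γ−1))/(γ−1) → W_b/(P₁V₁) = -2.171.
W_a / W_b = -0.7388 / -2.171 = 0.3403.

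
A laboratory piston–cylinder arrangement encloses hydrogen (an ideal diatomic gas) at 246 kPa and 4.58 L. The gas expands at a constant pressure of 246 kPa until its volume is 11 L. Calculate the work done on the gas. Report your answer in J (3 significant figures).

Isobaric: W = P ΔV.
W = (246 kPa)(11 − 4.58 L) = (246)(6.42) = 1579 J.
Work on gas = −W_by = -1579 J.

W ≈ -1580 J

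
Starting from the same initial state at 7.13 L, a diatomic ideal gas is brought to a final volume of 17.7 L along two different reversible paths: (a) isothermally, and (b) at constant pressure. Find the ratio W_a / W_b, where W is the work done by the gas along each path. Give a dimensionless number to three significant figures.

W_a / W_b ≈ 0.613

Path (a) isothermal: W = P₁V₁ ln(V₂/V₁) → W_a/(P₁V₁) = 0.9093.
Path (b) isobaric: W = P₁(V₂ − V₁) → W_b/(P₁V₁) = 1.482.
W_a / W_b = 0.9093 / 1.482 = 0.6133.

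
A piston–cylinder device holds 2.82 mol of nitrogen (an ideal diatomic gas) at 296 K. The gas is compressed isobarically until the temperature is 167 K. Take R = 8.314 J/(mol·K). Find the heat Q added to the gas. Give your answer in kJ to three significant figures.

Isobaric: W = nRΔT = (2.82)(8.314)(-129) = -3024 J.
ΔU = nCᵥΔT with Cᵥ = 5R/2: ΔU = (2.82)(20.79)(-129) = -7561 J.
Q = ΔU + W = -7561 − 3024 = -10586 J.

Q ≈ -10.6 kJ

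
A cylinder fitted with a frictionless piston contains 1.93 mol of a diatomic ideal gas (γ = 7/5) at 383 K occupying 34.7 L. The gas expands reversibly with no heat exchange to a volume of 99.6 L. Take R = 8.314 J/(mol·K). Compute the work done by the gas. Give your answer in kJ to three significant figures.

Adiabatic: TV^(γ−1) = const with γ = 7/5.
T₂ = T₁ (V₁/V₂)^(γ−1) = 383 × (34.7/99.6)^0.4 = 383 × 0.6559 = 251.2 K.
W_by = nCᵥ(T₁ − T₂) = (1.93)(20.79)(383 − 251.2) = 5287 J.

W ≈ 5.29 kJ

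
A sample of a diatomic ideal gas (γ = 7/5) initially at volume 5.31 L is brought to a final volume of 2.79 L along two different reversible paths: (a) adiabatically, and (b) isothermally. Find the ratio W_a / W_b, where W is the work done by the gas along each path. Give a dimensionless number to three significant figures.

Path (a) adiabatic: W = P₁V₁(1 − (V₁/V₂)^(γ−1))/(γ−1) → W_a/(P₁V₁) = -0.734.
Path (b) isothermal: W = P₁V₁ ln(V₂/V₁) → W_b/(P₁V₁) = -0.6436.
W_a / W_b = -0.734 / -0.6436 = 1.141.

W_a / W_b ≈ 1.14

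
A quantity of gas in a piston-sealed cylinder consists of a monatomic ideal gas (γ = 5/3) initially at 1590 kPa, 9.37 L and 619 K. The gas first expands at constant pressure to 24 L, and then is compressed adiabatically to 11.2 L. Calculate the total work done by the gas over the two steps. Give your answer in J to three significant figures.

W_total ≈ -14600 J

Step 1 (isobaric): W = PΔV = (1590 kPa)(24 − 9.37 L) = 23262 J.
After step 1: P = 1590 kPa, V = 24 L, T = 1585 K.
Step 2 (adiabatic): W = (P₁V₁ − P₂V₂)/(γ−1) = (38160 − 63426)/0.667 = -37900 J.
W_total = 23262 − 37900 = -14638 J.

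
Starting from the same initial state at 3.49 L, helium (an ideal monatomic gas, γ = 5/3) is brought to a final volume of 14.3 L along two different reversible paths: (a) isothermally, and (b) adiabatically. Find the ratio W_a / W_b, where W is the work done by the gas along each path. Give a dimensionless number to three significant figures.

W_a / W_b ≈ 1.54

Path (a) isothermal: W = P₁V₁ ln(V₂/V₁) → W_a/(P₁V₁) = 1.41.
Path (b) adiabatic: W = P₁V₁(1 − (V₁/V₂)^(γ−1))/(γ−1) → W_b/(P₁V₁) = 0.9142.
W_a / W_b = 1.41 / 0.9142 = 1.543.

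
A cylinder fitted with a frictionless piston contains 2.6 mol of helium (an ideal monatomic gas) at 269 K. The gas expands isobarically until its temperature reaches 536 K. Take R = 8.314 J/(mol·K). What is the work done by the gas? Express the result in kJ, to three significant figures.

W ≈ 5.77 kJ

Isobaric: W = P ΔV = nR ΔT.
W = (2.6)(8.314)(536 − 269) = 5772 J.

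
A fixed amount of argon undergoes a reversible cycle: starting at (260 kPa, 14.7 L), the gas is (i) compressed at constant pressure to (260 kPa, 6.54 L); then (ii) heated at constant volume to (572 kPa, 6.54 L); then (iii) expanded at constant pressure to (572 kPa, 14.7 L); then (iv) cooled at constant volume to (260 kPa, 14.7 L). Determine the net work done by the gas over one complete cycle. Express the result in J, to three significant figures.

W_net ≈ 2550 J

Constant-volume legs do no work.
W(i) = (260)(6.54 − 14.7) = -2122 J; W(iii) = (572)(14.7 − 6.54) = 4668 J.
W_net = -2122 + 4668 = 2546 J (the clockwise enclosed area).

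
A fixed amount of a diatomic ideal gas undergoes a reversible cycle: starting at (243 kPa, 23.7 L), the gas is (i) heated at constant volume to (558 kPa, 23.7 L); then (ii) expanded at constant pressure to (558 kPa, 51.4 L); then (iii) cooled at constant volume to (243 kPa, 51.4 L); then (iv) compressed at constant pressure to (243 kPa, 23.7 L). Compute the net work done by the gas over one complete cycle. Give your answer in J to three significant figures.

Constant-volume legs do no work.
W(ii) = (558)(51.4 − 23.7) = 15457 J; W(iv) = (243)(23.7 − 51.4) = -6731 J.
W_net = 15457 − 6731 = 8726 J (the clockwise enclosed area).

W_net ≈ 8730 J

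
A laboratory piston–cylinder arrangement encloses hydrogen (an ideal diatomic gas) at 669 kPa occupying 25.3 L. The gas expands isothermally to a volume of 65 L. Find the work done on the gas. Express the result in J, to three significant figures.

Isothermal: W = nRT ln(V₂/V₁) = P₁V₁ ln(V₂/V₁).
P₁V₁ = (669 kPa)(25.3 L) = 16926 J.
W = 16926 × ln(65/25.3) = 16926 × 0.9436
W_by_gas = 15971 J; work on gas = −W_by = -15971 J.

W ≈ -16000 J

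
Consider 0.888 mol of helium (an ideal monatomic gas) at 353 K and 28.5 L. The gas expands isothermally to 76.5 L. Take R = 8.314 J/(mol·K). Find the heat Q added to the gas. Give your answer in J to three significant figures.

Isothermal ⇒ ΔU = 0, so Q = W = nRT ln(V₂/V₁).
Q = (0.888)(8.314)(353) ln(76.5/28.5) = 2606 × 0.9874 = 2573 J.

Q ≈ 2570 J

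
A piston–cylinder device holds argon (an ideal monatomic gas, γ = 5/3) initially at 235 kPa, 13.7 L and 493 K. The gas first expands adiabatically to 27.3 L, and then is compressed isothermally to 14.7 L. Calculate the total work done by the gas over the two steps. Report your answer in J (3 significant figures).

Step 1 (adiabatic): W = (P₁V₁ − P₂V₂)/(γ−1) = (3220 − 2033)/0.667 = 1780 J.
After step 1: P = 74.47 kPa, V = 27.3 L, T = 311.3 K.
Step 2 (isothermal): W = P₁V₁ ln(V₂/V₁) = (2033) ln(14.7/27.3) = -1259 J.
W_total = 1780 − 1259 = 521 J.

W_total ≈ 521 J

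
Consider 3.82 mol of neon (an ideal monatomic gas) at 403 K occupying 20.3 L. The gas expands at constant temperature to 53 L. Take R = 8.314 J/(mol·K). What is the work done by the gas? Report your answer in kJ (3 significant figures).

Isothermal: W = nRT ln(V₂/V₁).
W = (3.82)(8.314)(403) × ln(53/20.3)
  = 12799 × 0.9597
W_by_gas = 12283 J.

W ≈ 12.3 kJ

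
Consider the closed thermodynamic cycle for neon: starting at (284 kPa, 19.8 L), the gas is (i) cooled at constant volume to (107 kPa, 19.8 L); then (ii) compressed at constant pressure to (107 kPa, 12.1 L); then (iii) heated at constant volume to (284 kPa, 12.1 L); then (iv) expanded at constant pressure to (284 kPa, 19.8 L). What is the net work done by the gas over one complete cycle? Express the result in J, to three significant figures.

W_net ≈ 1360 J

Constant-volume legs do no work.
W(ii) = (107)(12.1 − 19.8) = -823.9 J; W(iv) = (284)(19.8 − 12.1) = 2187 J.
W_net = -823.9 + 2187 = 1363 J (the clockwise enclosed area).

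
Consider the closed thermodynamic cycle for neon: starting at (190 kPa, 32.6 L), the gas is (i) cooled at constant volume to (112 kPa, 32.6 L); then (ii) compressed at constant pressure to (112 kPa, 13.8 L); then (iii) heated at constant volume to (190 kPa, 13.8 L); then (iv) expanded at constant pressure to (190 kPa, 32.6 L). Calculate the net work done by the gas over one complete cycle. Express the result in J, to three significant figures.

Constant-volume legs do no work.
W(ii) = (112)(13.8 − 32.6) = -2106 J; W(iv) = (190)(32.6 − 13.8) = 3572 J.
W_net = -2106 + 3572 = 1466 J (the clockwise enclosed area).

W_net ≈ 1470 J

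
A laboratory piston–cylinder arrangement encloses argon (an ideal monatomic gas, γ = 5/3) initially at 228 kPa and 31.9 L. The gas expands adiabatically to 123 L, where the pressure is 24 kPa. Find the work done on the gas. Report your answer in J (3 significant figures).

W ≈ -6480 J

Adiabatic: W = (P₁V₁ − P₂V₂)/(γ − 1) with γ = 5/3.
P₁V₁ = 7273 J, P₂V₂ = 2952 J.
W = (7273 − 2952) / 0.6667 = 6482 J.
Work on gas = −W_by = -6482 J.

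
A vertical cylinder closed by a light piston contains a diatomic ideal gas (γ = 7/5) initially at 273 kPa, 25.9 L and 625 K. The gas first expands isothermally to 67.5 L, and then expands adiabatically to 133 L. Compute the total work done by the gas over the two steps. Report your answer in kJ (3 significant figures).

Step 1 (isothermal): W = P₁V₁ ln(V₂/V₁) = (7071) ln(67.5/25.9) = 6773 J.
After step 1: P = 104.8 kPa, V = 67.5 L, T = 625 K.
Step 2 (adiabatic): W = (P₁V₁ − P₂V₂)/(γ−1) = (7071 − 5391)/0.4 = 4200 J.
W_total = 6773 + 4200 = 10973 J.

W_total ≈ 11.0 kJ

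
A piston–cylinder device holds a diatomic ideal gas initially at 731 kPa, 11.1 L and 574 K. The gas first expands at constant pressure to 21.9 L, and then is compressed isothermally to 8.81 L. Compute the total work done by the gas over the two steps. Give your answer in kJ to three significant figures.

Step 1 (isobaric): W = PΔV = (731 kPa)(21.9 − 11.1 L) = 7895 J.
After step 1: P = 731 kPa, V = 21.9 L, T = 1132 K.
Step 2 (isothermal): W = P₁V₁ ln(V₂/V₁) = (16009) ln(8.81/21.9) = -14578 J.
W_total = 7895 − 14578 = -6683 J.

W_total ≈ -6.68 kJ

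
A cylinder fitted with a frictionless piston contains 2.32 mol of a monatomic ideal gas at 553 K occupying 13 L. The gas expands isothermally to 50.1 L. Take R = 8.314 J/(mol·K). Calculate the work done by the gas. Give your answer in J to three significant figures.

Isothermal: W = nRT ln(V₂/V₁).
W = (2.32)(8.314)(553) × ln(50.1/13)
  = 10667 × 1.349
W_by_gas = 14390 J.

W ≈ 14400 J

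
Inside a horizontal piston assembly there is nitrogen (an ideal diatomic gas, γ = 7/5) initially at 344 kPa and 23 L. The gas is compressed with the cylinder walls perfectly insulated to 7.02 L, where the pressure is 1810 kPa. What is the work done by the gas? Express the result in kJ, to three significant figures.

Adiabatic: W = (P₁V₁ − P₂V₂)/(γ − 1) with γ = 7/5.
P₁V₁ = 7912 J, P₂V₂ = 12706 J.
W = (7912 − 12706) / 0.4 = -11986 J.

W ≈ -12.0 kJ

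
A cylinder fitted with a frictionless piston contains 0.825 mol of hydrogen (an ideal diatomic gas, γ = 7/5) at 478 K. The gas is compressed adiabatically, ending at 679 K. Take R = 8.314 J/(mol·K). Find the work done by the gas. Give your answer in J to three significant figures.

W ≈ -3450 J

Adiabatic ⇒ Q = 0, so W_by = −ΔU = nCᵥ(T₁ − T₂).
Cᵥ = 5R/2 = 20.79 J/(mol·K).
W = (0.825)(20.79)(478 − 679) = -3447 J.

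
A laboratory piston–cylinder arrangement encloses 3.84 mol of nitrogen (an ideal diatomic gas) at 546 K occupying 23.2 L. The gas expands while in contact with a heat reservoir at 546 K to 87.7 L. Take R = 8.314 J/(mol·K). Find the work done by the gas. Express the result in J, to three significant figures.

Isothermal: W = nRT ln(V₂/V₁).
W = (3.84)(8.314)(546) × ln(87.7/23.2)
  = 17431 × 1.33
W_by_gas = 23180 J.

W ≈ 23200 J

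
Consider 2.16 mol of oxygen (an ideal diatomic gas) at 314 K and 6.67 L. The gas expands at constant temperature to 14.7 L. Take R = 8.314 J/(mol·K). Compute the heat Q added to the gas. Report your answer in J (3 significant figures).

Q ≈ 4460 J

Isothermal ⇒ ΔU = 0, so Q = W = nRT ln(V₂/V₁).
Q = (2.16)(8.314)(314) ln(14.7/6.67) = 5639 × 0.7902 = 4456 J.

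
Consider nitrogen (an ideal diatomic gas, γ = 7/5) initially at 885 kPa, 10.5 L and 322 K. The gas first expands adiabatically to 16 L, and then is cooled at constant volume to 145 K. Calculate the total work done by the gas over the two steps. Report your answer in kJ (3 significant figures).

W_total ≈ 3.60 kJ

Step 1 (adiabatic): W = (P₁V₁ − P₂V₂)/(γ−1) = (9292 − 7852)/0.4 = 3602 J.
Step 2 (isochoric): W = 0 (constant volume).
W_total = 3602 + 0 = 3602 J.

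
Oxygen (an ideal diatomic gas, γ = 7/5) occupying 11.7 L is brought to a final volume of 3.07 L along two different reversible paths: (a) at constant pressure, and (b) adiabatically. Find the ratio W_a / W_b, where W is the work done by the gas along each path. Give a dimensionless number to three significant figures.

Path (a) isobaric: W = P₁(V₂ − V₁) → W_a/(P₁V₁) = -0.7376.
Path (b) adiabatic: W = P₁V₁(1 − (V₁/V₂)^(γ−1))/(γ−1) → W_b/(P₁V₁) = -1.769.
W_a / W_b = -0.7376 / -1.769 = 0.4169.

W_a / W_b ≈ 0.417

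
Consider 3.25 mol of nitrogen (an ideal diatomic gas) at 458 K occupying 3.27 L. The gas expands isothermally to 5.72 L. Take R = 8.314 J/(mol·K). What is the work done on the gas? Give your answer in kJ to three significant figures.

Isothermal: W = nRT ln(V₂/V₁).
W = (3.25)(8.314)(458) × ln(5.72/3.27)
  = 12375 × 0.5592
W_by_gas = 6920 J; work on gas = −W_by = -6920 J.

W ≈ -6.92 kJ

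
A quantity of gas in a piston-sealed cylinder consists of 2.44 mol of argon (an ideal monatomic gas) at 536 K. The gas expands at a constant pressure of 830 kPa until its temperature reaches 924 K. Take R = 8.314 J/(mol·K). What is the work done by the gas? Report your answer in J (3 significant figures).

Isobaric: W = P ΔV = nR ΔT.
W = (2.44)(8.314)(924 − 536) = 7871 J.

W ≈ 7870 J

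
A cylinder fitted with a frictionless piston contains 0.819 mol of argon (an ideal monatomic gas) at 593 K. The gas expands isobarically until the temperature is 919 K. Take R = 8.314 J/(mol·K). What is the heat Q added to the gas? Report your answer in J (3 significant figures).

Q ≈ 5550 J

Isobaric: W = nRΔT = (0.819)(8.314)(326) = 2220 J.
ΔU = nCᵥΔT with Cᵥ = 3R/2: ΔU = (0.819)(12.47)(326) = 3330 J.
Q = ΔU + W = 3330 + 2220 = 5549 J.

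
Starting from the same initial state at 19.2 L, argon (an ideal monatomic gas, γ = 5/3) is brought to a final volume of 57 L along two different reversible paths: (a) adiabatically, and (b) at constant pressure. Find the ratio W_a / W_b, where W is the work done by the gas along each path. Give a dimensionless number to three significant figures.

W_a / W_b ≈ 0.393

Path (a) adiabatic: W = P₁V₁(1 − (V₁/V₂)^(γ−1))/(γ−1) → W_a/(P₁V₁) = 0.7738.
Path (b) isobaric: W = P₁(V₂ − V₁) → W_b/(P₁V₁) = 1.969.
W_a / W_b = 0.7738 / 1.969 = 0.3931.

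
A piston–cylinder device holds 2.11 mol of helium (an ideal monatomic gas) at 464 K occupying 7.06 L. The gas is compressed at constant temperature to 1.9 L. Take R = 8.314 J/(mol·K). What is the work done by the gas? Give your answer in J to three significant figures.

W ≈ -10700 J

Isothermal: W = nRT ln(V₂/V₁).
W = (2.11)(8.314)(464) × ln(1.9/7.06)
  = 8140 × -1.313
W_by_gas = -10684 J.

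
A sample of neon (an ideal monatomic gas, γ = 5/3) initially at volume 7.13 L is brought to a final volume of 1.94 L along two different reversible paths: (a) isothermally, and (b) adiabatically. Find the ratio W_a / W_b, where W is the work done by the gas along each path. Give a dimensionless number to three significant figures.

W_a / W_b ≈ 0.628

Path (a) isothermal: W = P₁V₁ ln(V₂/V₁) → W_a/(P₁V₁) = -1.302.
Path (b) adiabatic: W = P₁V₁(1 − (V₁/V₂)^(γ−1))/(γ−1) → W_b/(P₁V₁) = -2.072.
W_a / W_b = -1.302 / -2.072 = 0.6281.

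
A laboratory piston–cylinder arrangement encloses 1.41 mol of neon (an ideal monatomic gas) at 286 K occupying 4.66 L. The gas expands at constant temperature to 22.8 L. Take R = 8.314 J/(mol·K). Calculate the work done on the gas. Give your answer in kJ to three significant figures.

Isothermal: W = nRT ln(V₂/V₁).
W = (1.41)(8.314)(286) × ln(22.8/4.66)
  = 3353 × 1.588
W_by_gas = 5323 J; work on gas = −W_by = -5323 J.

W ≈ -5.32 kJ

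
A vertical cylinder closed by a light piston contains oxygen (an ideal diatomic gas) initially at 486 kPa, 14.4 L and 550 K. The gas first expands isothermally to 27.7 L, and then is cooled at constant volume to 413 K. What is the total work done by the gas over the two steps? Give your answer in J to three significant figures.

W_total ≈ 4580 J

Step 1 (isothermal): W = P₁V₁ ln(V₂/V₁) = (6998) ln(27.7/14.4) = 4578 J.
Step 2 (isochoric): W = 0 (constant volume).
W_total = 4578 + 0 = 4578 J.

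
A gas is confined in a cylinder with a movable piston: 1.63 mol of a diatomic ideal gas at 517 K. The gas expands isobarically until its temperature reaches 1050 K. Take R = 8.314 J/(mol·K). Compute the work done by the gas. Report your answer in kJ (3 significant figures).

Isobaric: W = P ΔV = nR ΔT.
W = (1.63)(8.314)(1050 − 517) = 7223 J.

W ≈ 7.22 kJ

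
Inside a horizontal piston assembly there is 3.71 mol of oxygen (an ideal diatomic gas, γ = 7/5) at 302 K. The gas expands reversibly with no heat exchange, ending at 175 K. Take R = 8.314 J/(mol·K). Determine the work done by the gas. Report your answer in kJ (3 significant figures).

Adiabatic ⇒ Q = 0, so W_by = −ΔU = nCᵥ(T₁ − T₂).
Cᵥ = 5R/2 = 20.79 J/(mol·K).
W = (3.71)(20.79)(302 − 175) = 9793 J.

W ≈ 9.79 kJ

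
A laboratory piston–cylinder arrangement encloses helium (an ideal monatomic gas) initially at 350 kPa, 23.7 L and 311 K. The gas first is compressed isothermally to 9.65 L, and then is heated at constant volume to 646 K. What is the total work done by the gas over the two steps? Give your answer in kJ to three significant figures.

W_total ≈ -7.45 kJ

Step 1 (isothermal): W = P₁V₁ ln(V₂/V₁) = (8295) ln(9.65/23.7) = -7453 J.
Step 2 (isochoric): W = 0 (constant volume).
W_total = -7453 + 0 = -7453 J.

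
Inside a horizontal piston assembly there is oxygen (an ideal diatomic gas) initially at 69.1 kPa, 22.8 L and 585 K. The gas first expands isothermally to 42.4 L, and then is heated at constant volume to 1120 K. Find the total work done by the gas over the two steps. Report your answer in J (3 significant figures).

Step 1 (isothermal): W = P₁V₁ ln(V₂/V₁) = (1575) ln(42.4/22.8) = 977.4 J.
Step 2 (isochoric): W = 0 (constant volume).
W_total = 977.4 + 0 = 977.4 J.

W_total ≈ 977 J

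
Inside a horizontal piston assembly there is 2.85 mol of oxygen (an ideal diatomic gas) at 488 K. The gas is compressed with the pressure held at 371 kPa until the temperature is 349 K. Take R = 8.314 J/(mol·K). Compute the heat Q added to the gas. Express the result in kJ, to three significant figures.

Q ≈ -11.5 kJ

Isobaric: W = nRΔT = (2.85)(8.314)(-139) = -3294 J.
ΔU = nCᵥΔT with Cᵥ = 5R/2: ΔU = (2.85)(20.79)(-139) = -8234 J.
Q = ΔU + W = -8234 − 3294 = -11528 J.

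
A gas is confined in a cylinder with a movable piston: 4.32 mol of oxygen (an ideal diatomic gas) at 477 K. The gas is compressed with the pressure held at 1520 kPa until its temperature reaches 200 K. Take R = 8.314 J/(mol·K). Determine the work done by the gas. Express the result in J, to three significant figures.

W ≈ -9950 J

Isobaric: W = P ΔV = nR ΔT.
W = (4.32)(8.314)(200 − 477) = -9949 J.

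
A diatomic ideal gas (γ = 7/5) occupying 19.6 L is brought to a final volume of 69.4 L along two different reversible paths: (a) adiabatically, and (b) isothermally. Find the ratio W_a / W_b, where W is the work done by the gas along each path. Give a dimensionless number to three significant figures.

W_a / W_b ≈ 0.785

Path (a) adiabatic: W = P₁V₁(1 − (V₁/V₂)^(γ−1))/(γ−1) → W_a/(P₁V₁) = 0.9924.
Path (b) isothermal: W = P₁V₁ ln(V₂/V₁) → W_b/(P₁V₁) = 1.264.
W_a / W_b = 0.9924 / 1.264 = 0.7849.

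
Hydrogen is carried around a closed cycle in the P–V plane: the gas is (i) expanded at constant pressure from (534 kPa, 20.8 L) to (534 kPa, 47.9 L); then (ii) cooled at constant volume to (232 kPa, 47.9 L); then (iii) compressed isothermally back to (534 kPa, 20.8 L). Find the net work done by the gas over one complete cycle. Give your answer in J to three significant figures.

Leg (i): W = PΔV = (534)(47.9 − 20.8) = 14471 J.
Leg (ii): W = 0.
Leg (iii): W = PᵢVᵢ ln(V_f/Vᵢ) = (11113) ln(20.8/47.9) = -9270 J.
W_net = 14471 − 9270 = 5202 J.

W_net ≈ 5200 J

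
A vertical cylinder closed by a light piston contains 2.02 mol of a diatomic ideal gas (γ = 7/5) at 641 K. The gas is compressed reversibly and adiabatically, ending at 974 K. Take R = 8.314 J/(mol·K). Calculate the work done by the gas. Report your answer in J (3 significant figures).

Adiabatic ⇒ Q = 0, so W_by = −ΔU = nCᵥ(T₁ − T₂).
Cᵥ = 5R/2 = 20.79 J/(mol·K).
W = (2.02)(20.79)(641 − 974) = -13981 J.

W ≈ -14000 J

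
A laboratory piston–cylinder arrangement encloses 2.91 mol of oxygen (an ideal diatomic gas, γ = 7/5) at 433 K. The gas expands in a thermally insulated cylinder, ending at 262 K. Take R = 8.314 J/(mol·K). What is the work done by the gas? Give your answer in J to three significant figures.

Adiabatic ⇒ Q = 0, so W_by = −ΔU = nCᵥ(T₁ − T₂).
Cᵥ = 5R/2 = 20.79 J/(mol·K).
W = (2.91)(20.79)(433 − 262) = 10343 J.

W ≈ 10300 J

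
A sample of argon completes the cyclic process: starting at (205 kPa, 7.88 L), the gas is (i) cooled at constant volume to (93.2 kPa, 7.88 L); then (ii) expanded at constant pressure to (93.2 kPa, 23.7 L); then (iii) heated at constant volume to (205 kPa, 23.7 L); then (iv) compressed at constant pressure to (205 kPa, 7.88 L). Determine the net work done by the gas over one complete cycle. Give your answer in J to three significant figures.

Constant-volume legs do no work.
W(ii) = (93.2)(23.7 − 7.88) = 1474 J; W(iv) = (205)(7.88 − 23.7) = -3243 J.
W_net = 1474 − 3243 = -1769 J (the counter-clockwise enclosed area).

W_net ≈ -1770 J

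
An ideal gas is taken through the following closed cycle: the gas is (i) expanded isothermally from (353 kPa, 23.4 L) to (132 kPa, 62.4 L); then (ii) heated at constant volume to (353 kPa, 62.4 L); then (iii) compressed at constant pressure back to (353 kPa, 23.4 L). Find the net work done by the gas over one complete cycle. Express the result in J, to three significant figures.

W_net ≈ -5670 J

Leg (i): W = PᵢVᵢ ln(V_f/Vᵢ) = (8260) ln(62.4/23.4) = 8102 J.
Leg (ii): W = 0.
Leg (iii): W = PΔV = (353)(23.4 − 62.4) = -13767 J.
W_net = 8102 − 13767 = -5665 J.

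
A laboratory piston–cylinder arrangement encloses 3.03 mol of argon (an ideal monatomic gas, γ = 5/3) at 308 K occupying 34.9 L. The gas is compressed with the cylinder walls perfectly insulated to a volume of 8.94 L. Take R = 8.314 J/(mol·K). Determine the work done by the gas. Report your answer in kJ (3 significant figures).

W ≈ -17.2 kJ

Adiabatic: TV^(γ−1) = const with γ = 5/3.
T₂ = T₁ (V₁/V₂)^(γ−1) = 308 × (34.9/8.94)^0.667 = 308 × 2.479 = 763.6 K.
W_by = nCᵥ(T₁ − T₂) = (3.03)(12.47)(308 − 763.6) = -17216 J.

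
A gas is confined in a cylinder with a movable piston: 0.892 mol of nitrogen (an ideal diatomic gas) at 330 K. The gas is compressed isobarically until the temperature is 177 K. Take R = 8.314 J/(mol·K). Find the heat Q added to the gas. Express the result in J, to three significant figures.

Q ≈ -3970 J

Isobaric: W = nRΔT = (0.892)(8.314)(-153) = -1135 J.
ΔU = nCᵥΔT with Cᵥ = 5R/2: ΔU = (0.892)(20.79)(-153) = -2837 J.
Q = ΔU + W = -2837 − 1135 = -3971 J.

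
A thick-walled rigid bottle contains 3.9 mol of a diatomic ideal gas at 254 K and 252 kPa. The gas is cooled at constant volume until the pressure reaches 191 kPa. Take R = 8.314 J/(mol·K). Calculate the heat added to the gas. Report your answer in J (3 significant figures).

Q ≈ -4980 J

Constant volume ⇒ W = 0, so Q = ΔU = nCᵥΔT with Cᵥ = 5R/2 = 20.79 J/(mol·K).
At constant V, T₂/T₁ = P₂/P₁ ⇒ ΔT = T₁(P₂/P₁ − 1) = 254·(191/252 − 1) = -61.48 K.
ΔU = (3.9)(20.79)(-61.48) = -4984 J.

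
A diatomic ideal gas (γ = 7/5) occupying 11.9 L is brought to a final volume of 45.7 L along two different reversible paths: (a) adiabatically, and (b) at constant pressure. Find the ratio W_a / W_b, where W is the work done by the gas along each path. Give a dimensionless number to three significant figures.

Path (a) adiabatic: W = P₁V₁(1 − (V₁/V₂)^(γ−1))/(γ−1) → W_a/(P₁V₁) = 1.041.
Path (b) isobaric: W = P₁(V₂ − V₁) → W_b/(P₁V₁) = 2.84.
W_a / W_b = 1.041 / 2.84 = 0.3663.

W_a / W_b ≈ 0.366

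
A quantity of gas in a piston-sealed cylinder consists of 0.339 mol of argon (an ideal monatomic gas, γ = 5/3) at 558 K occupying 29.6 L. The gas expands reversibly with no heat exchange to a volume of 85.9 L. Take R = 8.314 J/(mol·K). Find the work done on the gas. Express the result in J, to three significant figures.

W ≈ -1200 J

Adiabatic: TV^(γ−1) = const with γ = 5/3.
T₂ = T₁ (V₁/V₂)^(γ−1) = 558 × (29.6/85.9)^0.667 = 558 × 0.4915 = 274.3 K.
W_by = nCᵥ(T₁ − T₂) = (0.339)(12.47)(558 − 274.3) = 1200 J.
Work on gas = −W_by = -1200 J.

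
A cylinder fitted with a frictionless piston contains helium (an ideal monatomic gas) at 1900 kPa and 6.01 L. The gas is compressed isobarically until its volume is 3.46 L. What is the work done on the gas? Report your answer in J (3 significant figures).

W ≈ 4840 J

Isobaric: W = P ΔV.
W = (1900 kPa)(3.46 − 6.01 L) = (1900)(-2.55) = -4845 J.
Work on gas = −W_by = 4845 J.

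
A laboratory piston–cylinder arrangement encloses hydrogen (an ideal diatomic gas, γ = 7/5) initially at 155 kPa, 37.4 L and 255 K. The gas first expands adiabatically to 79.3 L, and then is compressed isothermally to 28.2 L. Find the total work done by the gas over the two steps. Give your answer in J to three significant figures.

Step 1 (adiabatic): W = (P₁V₁ − P₂V₂)/(γ−1) = (5797 − 4292)/0.4 = 3763 J.
After step 1: P = 54.12 kPa, V = 79.3 L, T = 188.8 K.
Step 2 (isothermal): W = P₁V₁ ln(V₂/V₁) = (4292) ln(28.2/79.3) = -4437 J.
W_total = 3763 − 4437 = -674.5 J.

W_total ≈ -674 J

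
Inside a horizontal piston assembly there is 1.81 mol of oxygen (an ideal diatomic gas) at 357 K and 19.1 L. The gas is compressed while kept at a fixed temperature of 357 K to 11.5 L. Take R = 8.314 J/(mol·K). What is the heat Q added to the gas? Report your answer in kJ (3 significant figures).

Q ≈ -2.73 kJ

Isothermal ⇒ ΔU = 0, so Q = W = nRT ln(V₂/V₁).
Q = (1.81)(8.314)(357) ln(11.5/19.1) = 5372 × -0.5073 = -2726 J.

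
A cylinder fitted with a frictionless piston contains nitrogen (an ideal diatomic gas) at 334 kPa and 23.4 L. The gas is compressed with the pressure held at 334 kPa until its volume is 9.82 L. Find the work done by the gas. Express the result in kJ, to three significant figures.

Isobaric: W = P ΔV.
W = (334 kPa)(9.82 − 23.4 L) = (334)(-13.58) = -4536 J.

W ≈ -4.54 kJ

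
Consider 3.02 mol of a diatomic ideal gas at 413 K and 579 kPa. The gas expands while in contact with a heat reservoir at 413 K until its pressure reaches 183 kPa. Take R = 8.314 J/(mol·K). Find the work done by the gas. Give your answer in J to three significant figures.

W ≈ 11900 J

Isothermal process: W = nRT ln(V₂/V₁) = nRT ln(P₁/P₂).
W = (3.02)(8.314)(413) × ln(579/183)
  = 10370 × ln(3.164) = 10370 × 1.152
W_by_gas = 11944 J.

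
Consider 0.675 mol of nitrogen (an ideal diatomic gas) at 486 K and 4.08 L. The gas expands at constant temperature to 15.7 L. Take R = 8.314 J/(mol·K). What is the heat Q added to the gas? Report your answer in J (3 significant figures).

Q ≈ 3680 J

Isothermal ⇒ ΔU = 0, so Q = W = nRT ln(V₂/V₁).
Q = (0.675)(8.314)(486) ln(15.7/4.08) = 2727 × 1.348 = 3675 J.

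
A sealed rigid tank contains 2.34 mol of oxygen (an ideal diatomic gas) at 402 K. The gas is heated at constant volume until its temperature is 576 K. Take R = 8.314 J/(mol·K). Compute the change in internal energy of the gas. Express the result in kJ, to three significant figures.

Constant volume ⇒ W = 0, so Q = ΔU = nCᵥΔT with Cᵥ = 5R/2 = 20.79 J/(mol·K).
ΔU = (2.34)(20.79)(576 − 402) = 8463 J.

ΔU ≈ 8.46 kJ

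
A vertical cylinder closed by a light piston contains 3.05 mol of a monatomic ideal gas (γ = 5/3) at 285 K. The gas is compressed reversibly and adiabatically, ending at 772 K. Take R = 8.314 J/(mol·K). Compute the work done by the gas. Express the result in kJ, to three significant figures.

W ≈ -18.5 kJ

Adiabatic ⇒ Q = 0, so W_by = −ΔU = nCᵥ(T₁ − T₂).
Cᵥ = 3R/2 = 12.47 J/(mol·K).
W = (3.05)(12.47)(285 − 772) = -18524 J.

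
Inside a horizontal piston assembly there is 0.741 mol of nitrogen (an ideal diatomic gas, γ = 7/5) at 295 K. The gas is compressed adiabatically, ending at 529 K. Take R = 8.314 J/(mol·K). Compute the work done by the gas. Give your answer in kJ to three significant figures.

Adiabatic ⇒ Q = 0, so W_by = −ΔU = nCᵥ(T₁ − T₂).
Cᵥ = 5R/2 = 20.79 J/(mol·K).
W = (0.741)(20.79)(295 − 529) = -3604 J.

W ≈ -3.60 kJ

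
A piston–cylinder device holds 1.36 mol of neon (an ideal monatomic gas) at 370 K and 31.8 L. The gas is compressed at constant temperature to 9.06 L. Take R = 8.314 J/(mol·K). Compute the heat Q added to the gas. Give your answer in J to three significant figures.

Isothermal ⇒ ΔU = 0, so Q = W = nRT ln(V₂/V₁).
Q = (1.36)(8.314)(370) ln(9.06/31.8) = 4184 × -1.256 = -5253 J.

Q ≈ -5250 J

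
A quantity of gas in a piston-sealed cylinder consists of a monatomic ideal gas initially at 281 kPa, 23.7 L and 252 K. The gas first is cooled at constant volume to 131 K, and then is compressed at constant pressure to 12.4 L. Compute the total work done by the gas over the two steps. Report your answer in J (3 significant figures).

W_total ≈ -1650 J

Step 1 (isochoric): W = 0 (constant volume).
After step 1: P = 146.1 kPa (V unchanged).
Step 2 (isobaric): W = PΔV = (146.1 kPa)(12.4 − 23.7 L) = -1651 J.
W_total = 0 − 1651 = -1651 J.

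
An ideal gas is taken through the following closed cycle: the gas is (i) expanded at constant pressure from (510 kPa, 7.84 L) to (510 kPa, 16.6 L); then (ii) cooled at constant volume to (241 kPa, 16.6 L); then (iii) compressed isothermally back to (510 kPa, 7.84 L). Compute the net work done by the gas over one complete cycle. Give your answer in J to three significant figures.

Leg (i): W = PΔV = (510)(16.6 − 7.84) = 4468 J.
Leg (ii): W = 0.
Leg (iii): W = PᵢVᵢ ln(V_f/Vᵢ) = (4001) ln(7.84/16.6) = -3001 J.
W_net = 4468 − 3001 = 1466 J.

W_net ≈ 1470 J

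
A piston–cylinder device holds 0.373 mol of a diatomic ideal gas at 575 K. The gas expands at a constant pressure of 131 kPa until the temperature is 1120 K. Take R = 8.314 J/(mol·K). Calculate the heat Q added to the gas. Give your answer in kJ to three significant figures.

Q ≈ 5.92 kJ

Isobaric: W = nRΔT = (0.373)(8.314)(545) = 1690 J.
ΔU = nCᵥΔT with Cᵥ = 5R/2: ΔU = (0.373)(20.79)(545) = 4225 J.
Q = ΔU + W = 4225 + 1690 = 5915 J.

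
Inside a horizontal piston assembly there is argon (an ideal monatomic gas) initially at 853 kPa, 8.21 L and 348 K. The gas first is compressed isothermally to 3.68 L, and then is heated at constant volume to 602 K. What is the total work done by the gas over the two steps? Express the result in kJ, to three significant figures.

Step 1 (isothermal): W = P₁V₁ ln(V₂/V₁) = (7003) ln(3.68/8.21) = -5620 J.
Step 2 (isochoric): W = 0 (constant volume).
W_total = -5620 + 0 = -5620 J.

W_total ≈ -5.62 kJ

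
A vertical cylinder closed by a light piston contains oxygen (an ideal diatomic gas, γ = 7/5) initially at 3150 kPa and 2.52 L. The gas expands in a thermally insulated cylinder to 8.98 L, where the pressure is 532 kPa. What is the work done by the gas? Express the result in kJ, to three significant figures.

W ≈ 7.90 kJ

Adiabatic: W = (P₁V₁ − P₂V₂)/(γ − 1) with γ = 7/5.
P₁V₁ = 7938 J, P₂V₂ = 4777 J.
W = (7938 − 4777) / 0.4 = 7902 J.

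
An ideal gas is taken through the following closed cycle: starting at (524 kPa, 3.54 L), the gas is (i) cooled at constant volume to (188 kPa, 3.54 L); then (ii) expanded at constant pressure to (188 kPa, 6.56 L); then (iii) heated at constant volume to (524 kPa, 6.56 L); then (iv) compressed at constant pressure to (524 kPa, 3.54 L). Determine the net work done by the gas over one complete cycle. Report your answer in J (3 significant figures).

Constant-volume legs do no work.
W(ii) = (188)(6.56 − 3.54) = 567.8 J; W(iv) = (524)(3.54 − 6.56) = -1582 J.
W_net = 567.8 − 1582 = -1015 J (the counter-clockwise enclosed area).

W_net ≈ -1010 J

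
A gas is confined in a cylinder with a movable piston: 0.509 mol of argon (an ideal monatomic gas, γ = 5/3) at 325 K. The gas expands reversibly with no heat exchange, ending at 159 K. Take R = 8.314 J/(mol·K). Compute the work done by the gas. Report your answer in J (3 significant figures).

Adiabatic ⇒ Q = 0, so W_by = −ΔU = nCᵥ(T₁ − T₂).
Cᵥ = 3R/2 = 12.47 J/(mol·K).
W = (0.509)(12.47)(325 − 159) = 1054 J.

W ≈ 1050 J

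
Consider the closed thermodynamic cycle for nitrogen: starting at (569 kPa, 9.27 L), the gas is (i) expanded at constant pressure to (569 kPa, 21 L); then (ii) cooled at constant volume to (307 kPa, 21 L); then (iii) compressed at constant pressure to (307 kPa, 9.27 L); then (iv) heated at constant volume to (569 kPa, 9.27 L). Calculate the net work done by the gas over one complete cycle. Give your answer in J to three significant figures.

Constant-volume legs do no work.
W(i) = (569)(21 − 9.27) = 6674 J; W(iii) = (307)(9.27 − 21) = -3601 J.
W_net = 6674 − 3601 = 3073 J (the clockwise enclosed area).

W_net ≈ 3070 J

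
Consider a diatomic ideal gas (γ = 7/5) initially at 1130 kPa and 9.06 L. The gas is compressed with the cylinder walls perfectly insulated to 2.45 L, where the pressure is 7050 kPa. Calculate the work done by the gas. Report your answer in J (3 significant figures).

W ≈ -17600 J

Adiabatic: W = (P₁V₁ − P₂V₂)/(γ − 1) with γ = 7/5.
P₁V₁ = 10238 J, P₂V₂ = 17272 J.
W = (10238 − 17272) / 0.4 = -17587 J.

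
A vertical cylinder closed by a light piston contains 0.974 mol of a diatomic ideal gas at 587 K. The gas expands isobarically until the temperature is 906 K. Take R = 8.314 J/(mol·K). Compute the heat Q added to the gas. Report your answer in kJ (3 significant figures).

Q ≈ 9.04 kJ

Isobaric: W = nRΔT = (0.974)(8.314)(319) = 2583 J.
ΔU = nCᵥΔT with Cᵥ = 5R/2: ΔU = (0.974)(20.79)(319) = 6458 J.
Q = ΔU + W = 6458 + 2583 = 9041 J.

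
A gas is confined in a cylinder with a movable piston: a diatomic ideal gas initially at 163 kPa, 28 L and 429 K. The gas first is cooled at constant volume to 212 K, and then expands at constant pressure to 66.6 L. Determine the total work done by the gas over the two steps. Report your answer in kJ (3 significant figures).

Step 1 (isochoric): W = 0 (constant volume).
After step 1: P = 80.55 kPa (V unchanged).
Step 2 (isobaric): W = PΔV = (80.55 kPa)(66.6 − 28 L) = 3109 J.
W_total = 0 + 3109 = 3109 J.

W_total ≈ 3.11 kJ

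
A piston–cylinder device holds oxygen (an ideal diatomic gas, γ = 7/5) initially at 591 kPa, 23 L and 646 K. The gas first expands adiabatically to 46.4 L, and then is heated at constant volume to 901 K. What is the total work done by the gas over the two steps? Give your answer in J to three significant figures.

W_total ≈ 8320 J

Step 1 (adiabatic): W = (P₁V₁ − P₂V₂)/(γ−1) = (13593 − 10266)/0.4 = 8318 J.
Step 2 (isochoric): W = 0 (constant volume).
W_total = 8318 + 0 = 8318 J.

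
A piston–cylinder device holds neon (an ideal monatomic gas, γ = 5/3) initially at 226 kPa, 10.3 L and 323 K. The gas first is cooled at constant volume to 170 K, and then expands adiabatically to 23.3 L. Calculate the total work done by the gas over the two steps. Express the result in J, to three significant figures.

W_total ≈ 771 J

Step 1 (isochoric): W = 0 (constant volume).
After step 1: P = 118.9 kPa (V unchanged).
Step 2 (adiabatic): W = (P₁V₁ − P₂V₂)/(γ−1) = (1225 − 711)/0.667 = 771.3 J.
W_total = 0 + 771.3 = 771.3 J.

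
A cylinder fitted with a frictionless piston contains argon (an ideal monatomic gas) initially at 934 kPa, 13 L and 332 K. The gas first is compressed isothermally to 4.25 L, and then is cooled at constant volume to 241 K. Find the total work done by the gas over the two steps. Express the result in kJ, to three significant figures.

Step 1 (isothermal): W = P₁V₁ ln(V₂/V₁) = (12142) ln(4.25/13) = -13575 J.
Step 2 (isochoric): W = 0 (constant volume).
W_total = -13575 + 0 = -13575 J.

W_total ≈ -13.6 kJ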